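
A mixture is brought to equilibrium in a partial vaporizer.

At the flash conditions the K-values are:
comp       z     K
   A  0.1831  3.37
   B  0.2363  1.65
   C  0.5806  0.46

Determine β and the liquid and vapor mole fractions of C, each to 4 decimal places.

β = 0.3122, x_C = 0.6983, y_C = 0.3212

Material balance + equilibrium reduce to Σ zᵢ(Kᵢ−1)/(1+β(Kᵢ−1)) = 0.
g(0) = ΣzᵢKᵢ − 1 = 0.2740 and g(1) = 1 − Σzᵢ/Kᵢ = -0.4597, so a root lies in (0, 1).
Newton–Raphson from β = 0.5:
  β = 0.5000: g = -0.11496, g' = -0.5900 → β = 0.3051
  β = 0.3051: g = 0.00462, g' = -0.6586 → β = 0.3122
Converged at β = 0.3122.
Compositions from xᵢ = zᵢ/(1+β(Kᵢ−1)), yᵢ = Kᵢxᵢ:
  A: x = 0.1052, y = 0.3546
  B: x = 0.1964, y = 0.3241
  C: x = 0.6983, y = 0.3212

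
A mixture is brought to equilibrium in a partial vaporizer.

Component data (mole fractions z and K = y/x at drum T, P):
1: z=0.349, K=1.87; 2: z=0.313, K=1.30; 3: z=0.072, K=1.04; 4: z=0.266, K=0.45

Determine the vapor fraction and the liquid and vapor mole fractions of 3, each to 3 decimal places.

Material balance + equilibrium reduce to Σ zᵢ(Kᵢ−1)/(1+ψ(Kᵢ−1)) = 0.
Feasibility: ΣzᵢKᵢ = 1.254, Σzᵢ/Kᵢ = 1.088 — both > 1, two phases present.
Newton iteration, ψ⁰ = 0.49:
  ψ = 0.490: g = 0.0973, g' = -0.302 → ψ = 0.812
  ψ = 0.812: g = -0.0081, g' = -0.372 → ψ = 0.790
Converged at ψ = 0.790.
Compositions from xᵢ = zᵢ/(1+ψ(Kᵢ−1)), yᵢ = Kᵢxᵢ:
  1: x = 0.207, y = 0.387
  2: x = 0.253, y = 0.329
  3: x = 0.070, y = 0.073
  4: x = 0.470, y = 0.212

ψ = 0.790, x_3 = 0.070, y_3 = 0.073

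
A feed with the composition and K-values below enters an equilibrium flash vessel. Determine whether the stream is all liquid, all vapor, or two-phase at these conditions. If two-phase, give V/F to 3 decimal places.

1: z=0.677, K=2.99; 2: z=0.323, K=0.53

ΣzᵢKᵢ = 2.195; Σzᵢ/Kᵢ = 0.836.
Since Σzᵢ/Kᵢ < 1 the mixture is above its dew point — single vapor phase.

all vapor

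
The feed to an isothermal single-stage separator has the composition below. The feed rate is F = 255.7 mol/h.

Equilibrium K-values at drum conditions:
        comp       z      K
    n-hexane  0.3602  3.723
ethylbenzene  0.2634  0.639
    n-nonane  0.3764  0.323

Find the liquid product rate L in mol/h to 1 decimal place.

Material balance + equilibrium reduce to Σ zᵢ(Kᵢ−1)/(1+ψ(Kᵢ−1)) = 0.
Feasibility: ΣzᵢKᵢ = 1.6309, Σzᵢ/Kᵢ = 1.6743 — both > 1, two phases present.
Iterate (Newton) starting at ψ = 0.52:
  ψ = 0.5200: g = -0.10435, g' = -0.9205 → ψ = 0.4066
  ψ = 0.4066: g = 0.00238, g' = -0.9771 → ψ = 0.4091
Converged at ψ = 0.4091.
Then V = ψ·F = 0.4091·255.7 = 104.6 mol/h and L = F − V = 151.1 mol/h.

L = 151.1 mol/h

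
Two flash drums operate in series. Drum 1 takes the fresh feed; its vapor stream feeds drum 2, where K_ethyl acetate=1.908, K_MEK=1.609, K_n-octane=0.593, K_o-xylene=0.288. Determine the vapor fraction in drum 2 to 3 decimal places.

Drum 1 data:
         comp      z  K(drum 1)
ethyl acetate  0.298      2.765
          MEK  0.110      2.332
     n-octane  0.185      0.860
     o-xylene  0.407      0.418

Drum 1:
Let ψ₁ = V/F and solve Σ zᵢ(Kᵢ−1)/(1+ψ₁(Kᵢ−1)) = 0.
Feasibility: ΣzᵢKᵢ = 1.410, Σzᵢ/Kᵢ = 1.344 — both > 1, two phases present.
Newton iteration, ψ₁⁰ = 0.5:
  ψ₁ = 0.500: g = 0.0054, g' = -0.611 → ψ₁ = 0.509
Converged at ψ₁ = 0.509.
Drum-1 compositions:
  ethyl acetate: x = 0.157, y = 0.434
  MEK: x = 0.066, y = 0.153
  n-octane: x = 0.199, y = 0.171
  o-xylene: x = 0.578, y = 0.242
Drum-2 feed = drum-1 vapor: z₂ = (0.4341, 0.1529, 0.1713, 0.2417).
Drum 2:
Let ψ₂ = V/F and solve Σ zᵢ(Kᵢ−1)/(1+ψ₂(Kᵢ−1)) = 0.
g(0) = ΣzᵢKᵢ − 1 = 0.245 and g(1) = 1 − Σzᵢ/Kᵢ = -0.451, so a root lies in (0, 1).
Newton iteration, ψ₂⁰ = 0.51:
  ψ₂ = 0.510: g = -0.0178, g' = -0.547 → ψ₂ = 0.478
  ψ₂ = 0.478: g = -0.0002, g' = -0.533 → ψ₂ = 0.477
Converged at ψ₂ = 0.477.
  ethyl acetate: x = 0.303, y = 0.578
  MEK: x = 0.118, y = 0.191
  n-octane: x = 0.213, y = 0.126
  o-xylene: x = 0.366, y = 0.105

V/F (drum 2) = 0.477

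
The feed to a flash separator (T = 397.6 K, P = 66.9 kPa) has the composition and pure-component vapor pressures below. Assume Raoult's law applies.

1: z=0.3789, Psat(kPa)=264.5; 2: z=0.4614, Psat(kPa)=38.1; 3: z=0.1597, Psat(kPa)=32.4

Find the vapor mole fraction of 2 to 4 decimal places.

y_2 = 0.3595

Raoult's law: Kᵢ = Pᵢˢᵃᵗ/P = Pᵢˢᵃᵗ/66.9.
  K_1 = 264.5/66.9 = 3.953662, K_2 = 38.1/66.9 = 0.569507, K_3 = 32.4/66.9 = 0.484305
Material balance + equilibrium reduce to Σ zᵢ(Kᵢ−1)/(1+V/F(Kᵢ−1)) = 0.
Check two-phase: ΣzᵢKᵢ = 1.8382 > 1 and Σzᵢ/Kᵢ = 1.2358 > 1, so g(0) = 0.8382 > 0 and g(1) = -0.2358 < 0.
Newton iteration, V/F⁰ = 0.34:
  V/F = 0.3400: g = 0.22583, g' = -1.0027 → V/F = 0.5652
  V/F = 0.5652: g = 0.04049, g' = -0.6978 → V/F = 0.6233
  V/F = 0.6233: g = 0.00111, g' = -0.6615 → V/F = 0.6249
Converged at V/F = 0.6249.
Compositions from xᵢ = zᵢ/(1+V/F(Kᵢ−1)), yᵢ = Kᵢxᵢ:
  1: x = 0.1331, y = 0.5264
  2: x = 0.6312, y = 0.3595
  3: x = 0.2356, y = 0.1141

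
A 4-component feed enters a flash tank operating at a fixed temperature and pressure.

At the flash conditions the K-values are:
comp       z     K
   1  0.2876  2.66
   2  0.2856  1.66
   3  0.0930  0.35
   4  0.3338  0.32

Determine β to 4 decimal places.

Material balance + equilibrium reduce to Σ zᵢ(Kᵢ−1)/(1+β(Kᵢ−1)) = 0.
Check two-phase: ΣzᵢKᵢ = 1.3785 > 1 and Σzᵢ/Kᵢ = 1.5890 > 1, so g(0) = 0.3785 > 0 and g(1) = -0.5890 < 0.
Newton iteration, β⁰ = 0.67:
  β = 0.6700: g = -0.16730, g' = -0.8816 → β = 0.4802
  β = 0.4802: g = -0.01615, g' = -0.7405 → β = 0.4584
  β = 0.4584: g = -0.00007, g' = -0.7344 → β = 0.4583
Converged at β = 0.4583.

β = 0.4583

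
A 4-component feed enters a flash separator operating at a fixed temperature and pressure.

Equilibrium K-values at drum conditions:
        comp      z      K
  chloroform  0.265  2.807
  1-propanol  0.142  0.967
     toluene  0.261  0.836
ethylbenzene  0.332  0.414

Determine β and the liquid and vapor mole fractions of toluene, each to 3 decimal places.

β = 0.347, x_toluene = 0.277, y_toluene = 0.231

Rachford–Rice: g(β) = Σ zᵢ(Kᵢ−1)/(1+β(Kᵢ−1)) = 0.
g(0) = ΣzᵢKᵢ − 1 = 0.237 and g(1) = 1 − Σzᵢ/Kᵢ = -0.355, so a root lies in (0, 1).
Newton–Raphson from β = 0.5:
  β = 0.500: g = -0.0750, g' = -0.475 → β = 0.342
  β = 0.342: g = 0.0024, g' = -0.517 → β = 0.347
Converged at β = 0.347.
Compositions from xᵢ = zᵢ/(1+β(Kᵢ−1)), yᵢ = Kᵢxᵢ:
  chloroform: x = 0.163, y = 0.457
  1-propanol: x = 0.144, y = 0.139
  toluene: x = 0.277, y = 0.231
  ethylbenzene: x = 0.417, y = 0.173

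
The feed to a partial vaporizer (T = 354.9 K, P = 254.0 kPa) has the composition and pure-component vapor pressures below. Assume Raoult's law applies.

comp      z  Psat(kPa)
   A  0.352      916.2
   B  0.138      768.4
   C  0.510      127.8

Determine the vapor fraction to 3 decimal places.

ψ = 0.776

Raoult's law: Kᵢ = Pᵢˢᵃᵗ/P = Pᵢˢᵃᵗ/254.0.
  K_A = 916.2/254.0 = 3.60709, K_B = 768.4/254.0 = 3.02520, K_C = 127.8/254.0 = 0.50315
Rachford–Rice: g(ψ) = Σ zᵢ(Kᵢ−1)/(1+ψ(Kᵢ−1)) = 0.
g(0) = ΣzᵢKᵢ − 1 = 0.944 and g(1) = 1 − Σzᵢ/Kᵢ = -0.157, so a root lies in (0, 1).
Iterate (Newton) starting at ψ = 0.5:
  ψ = 0.500: g = 0.2001, g' = -0.813 → ψ = 0.746
  ψ = 0.746: g = 0.0203, g' = -0.684 → ψ = 0.776
Converged at ψ = 0.776.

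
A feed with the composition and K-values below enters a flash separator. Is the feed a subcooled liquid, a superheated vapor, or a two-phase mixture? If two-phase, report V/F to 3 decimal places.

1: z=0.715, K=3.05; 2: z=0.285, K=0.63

ΣzᵢKᵢ = 2.360; Σzᵢ/Kᵢ = 0.687.
Since Σzᵢ/Kᵢ < 1 the mixture is above its dew point — single vapor phase.

superheated vapor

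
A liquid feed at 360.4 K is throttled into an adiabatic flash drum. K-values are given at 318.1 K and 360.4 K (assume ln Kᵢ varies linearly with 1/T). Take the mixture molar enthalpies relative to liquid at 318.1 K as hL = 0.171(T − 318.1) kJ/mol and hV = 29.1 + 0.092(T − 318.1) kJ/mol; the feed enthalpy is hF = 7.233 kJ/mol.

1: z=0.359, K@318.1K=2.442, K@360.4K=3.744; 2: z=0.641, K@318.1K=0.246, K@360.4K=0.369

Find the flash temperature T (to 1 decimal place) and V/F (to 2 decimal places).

Adiabatic flash: solve Rachford–Rice at each trial T, then check hF = ψ·hV(T) + (1−ψ)·hL(T).
  T = 318.1 K: K = (2.442, 0.246), RR gives ψ = 0.032, H_out = 0.920 kJ/mol
  T = 360.4 K: K = (3.744, 0.369), RR gives ψ = 0.335, H_out = 15.871 kJ/mol
  T = 339.2 K: K = (3.063, 0.305), RR gives ψ = 0.206, H_out = 9.253 kJ/mol
  T = 328.6 K: K = (2.743, 0.275), RR gives ψ = 0.127, H_out = 5.394 kJ/mol
  T = 333.9 K: K = (2.901, 0.290), RR gives ψ = 0.168, H_out = 7.388 kJ/mol
  T = 331.2 K: K = (2.820, 0.282), RR gives ψ = 0.148, H_out = 6.390 kJ/mol
  T = 332.5 K: K = (2.859, 0.286), RR gives ψ = 0.158, H_out = 6.875 kJ/mol
Linear interpolation between T = 332.5 (H_out = 6.875) and T = 333.9 (H_out = 7.388) on hF = 7.233 gives T ≈ 333.5 K, at which ψ = 0.17.

T = 333.5 K, V/F = 0.17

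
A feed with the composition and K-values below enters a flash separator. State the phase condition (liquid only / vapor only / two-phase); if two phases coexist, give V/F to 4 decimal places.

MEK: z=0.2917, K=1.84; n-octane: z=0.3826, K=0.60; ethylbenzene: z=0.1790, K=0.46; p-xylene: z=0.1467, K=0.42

ΣzᵢKᵢ = 0.9102; Σzᵢ/Kᵢ = 1.5346.
Since ΣzᵢKᵢ < 1 the mixture is below its bubble point — single liquid phase.

liquid only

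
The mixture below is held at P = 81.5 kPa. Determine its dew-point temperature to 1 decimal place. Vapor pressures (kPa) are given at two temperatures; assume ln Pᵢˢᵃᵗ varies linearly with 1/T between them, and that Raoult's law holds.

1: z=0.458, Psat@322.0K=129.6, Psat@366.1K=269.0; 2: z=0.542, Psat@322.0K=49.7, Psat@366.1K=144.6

Dew-point temperature: Σzᵢ·P/Pᵢˢᵃᵗ(T) = 1. Interpolate ln Pᵢˢᵃᵗ = aᵢ + bᵢ/T.
  T = 322.0 K: ΣzᵢP/Pᵢˢᵃᵗ = 1.1768
  T = 366.1 K: ΣzᵢP/Pᵢˢᵃᵗ = 0.4442
  T = 344.1 K: ΣzᵢP/Pᵢˢᵃᵗ = 0.6981
  T = 333.1 K: ΣzᵢP/Pᵢˢᵃᵗ = 0.8968
  T = 327.6 K: ΣzᵢP/Pᵢˢᵃᵗ = 1.0235
  T = 330.4 K: ΣzᵢP/Pᵢˢᵃᵗ = 0.9563
Interpolating between 327.6 K and 330.4 K gives T ≈ 328.6 K.

T = 328.6 K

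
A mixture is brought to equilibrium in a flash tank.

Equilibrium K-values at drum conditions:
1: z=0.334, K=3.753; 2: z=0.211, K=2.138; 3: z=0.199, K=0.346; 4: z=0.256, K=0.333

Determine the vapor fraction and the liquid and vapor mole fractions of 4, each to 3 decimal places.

ψ = 0.591, x_4 = 0.422, y_4 = 0.141

Material balance + equilibrium reduce to Σ zᵢ(Kᵢ−1)/(1+ψ(Kᵢ−1)) = 0.
Feasibility: ΣzᵢKᵢ = 1.859, Σzᵢ/Kᵢ = 1.532 — both > 1, two phases present.
Newton iteration, ψ⁰ = 0.6:
  ψ = 0.600: g = -0.0094, g' = -1.004 → ψ = 0.591
Converged at ψ = 0.591.
Compositions from xᵢ = zᵢ/(1+ψ(Kᵢ−1)), yᵢ = Kᵢxᵢ:
  1: x = 0.127, y = 0.477
  2: x = 0.126, y = 0.270
  3: x = 0.324, y = 0.112
  4: x = 0.422, y = 0.141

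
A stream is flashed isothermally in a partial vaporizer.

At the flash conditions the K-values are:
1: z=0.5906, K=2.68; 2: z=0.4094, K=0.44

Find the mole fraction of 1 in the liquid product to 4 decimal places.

Material balance + equilibrium reduce to Σ zᵢ(Kᵢ−1)/(1+ψ(Kᵢ−1)) = 0.
Feasibility: ΣzᵢKᵢ = 1.7629, Σzᵢ/Kᵢ = 1.1508 — both > 1, two phases present.
Binary case is linear: z₁(K₁−1)(1+ψ(K₂−1)) + z₂(K₂−1)(1+ψ(K₁−1)) = 0
⇒ ψ = [z₁(K₁−1)+z₂(K₂−1)] / [−(K₁−1)(K₂−1)] = 0.76294/0.94080 = 0.8110
Compositions from xᵢ = zᵢ/(1+ψ(Kᵢ−1)), yᵢ = Kᵢxᵢ:
  1: x = 0.2500, y = 0.6700
  2: x = 0.7500, y = 0.3300

x_1 = 0.2500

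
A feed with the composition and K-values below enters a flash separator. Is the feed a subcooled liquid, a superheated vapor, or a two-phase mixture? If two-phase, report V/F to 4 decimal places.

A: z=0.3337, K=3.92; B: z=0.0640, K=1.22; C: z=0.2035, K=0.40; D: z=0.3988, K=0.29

two-phase, V/F = 0.3195

ΣzᵢKᵢ = 1.5832; Σzᵢ/Kᵢ = 2.0215.
Both exceed 1, so a two-phase solution exists.
Newton–Raphson from ψ = 0.61:
  ψ = 0.6100: g = -0.32929, g' = -1.1781 → ψ = 0.3305
  ψ = 0.3305: g = -0.01325, g' = -1.1967 → ψ = 0.3194
  ψ = 0.3194: g = 0.00009, g' = -1.2128 → ψ = 0.3195
Converged at ψ = 0.3195.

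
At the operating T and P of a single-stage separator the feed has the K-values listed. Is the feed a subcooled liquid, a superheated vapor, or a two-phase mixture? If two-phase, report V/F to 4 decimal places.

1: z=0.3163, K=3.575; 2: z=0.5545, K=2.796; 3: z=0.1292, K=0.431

superheated vapor

ΣzᵢKᵢ = 2.7368; Σzᵢ/Kᵢ = 0.5866.
Since Σzᵢ/Kᵢ < 1 the mixture is above its dew point — single vapor phase.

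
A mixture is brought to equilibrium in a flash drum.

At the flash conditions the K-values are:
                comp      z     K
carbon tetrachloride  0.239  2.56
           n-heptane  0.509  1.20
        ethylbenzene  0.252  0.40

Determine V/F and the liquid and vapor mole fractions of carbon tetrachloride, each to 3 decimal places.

Newton iteration, V/F⁰ = 0.62:
  V/F = 0.620: g = 0.0393, g' = -0.396 → V/F = 0.719
  V/F = 0.719: g = -0.0013, g' = -0.425 → V/F = 0.716
Converged at V/F = 0.716.
Compositions from xᵢ = zᵢ/(1+V/F(Kᵢ−1)), yᵢ = Kᵢxᵢ:
  carbon tetrachloride: x = 0.113, y = 0.289
  n-heptane: x = 0.445, y = 0.534
  ethylbenzene: x = 0.442, y = 0.177

V/F = 0.716, x_carbon tetrachloride = 0.113, y_carbon tetrachloride = 0.289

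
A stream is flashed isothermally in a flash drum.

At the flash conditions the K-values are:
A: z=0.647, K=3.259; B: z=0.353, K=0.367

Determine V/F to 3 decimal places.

V/F = 0.866

Material balance + equilibrium reduce to Σ zᵢ(Kᵢ−1)/(1+V/F(Kᵢ−1)) = 0.
g(0) = ΣzᵢKᵢ − 1 = 1.238 and g(1) = 1 − Σzᵢ/Kᵢ = -0.160, so a root lies in (0, 1).
Binary case is linear: z₁(K₁−1)(1+V/F(K₂−1)) + z₂(K₂−1)(1+V/F(K₁−1)) = 0
⇒ V/F = [z₁(K₁−1)+z₂(K₂−1)] / [−(K₁−1)(K₂−1)] = 1.2381/1.4299 = 0.866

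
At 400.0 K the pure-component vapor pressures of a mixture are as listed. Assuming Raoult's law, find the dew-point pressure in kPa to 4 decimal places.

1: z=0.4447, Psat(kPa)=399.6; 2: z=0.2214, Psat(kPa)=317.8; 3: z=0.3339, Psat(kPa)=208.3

Pdew = 293.0400 kPa

At the dew point ψ → 1, so Σzᵢ/Kᵢ = 1 with Kᵢ = Pᵢˢᵃᵗ/P ⇒ 1/P = Σzᵢ/Pᵢˢᵃᵗ.
1/P = 0.4447/399.6 + 0.2214/317.8 + 0.3339/208.3 = 0.0034125 ⇒ P = 293.0400 kPa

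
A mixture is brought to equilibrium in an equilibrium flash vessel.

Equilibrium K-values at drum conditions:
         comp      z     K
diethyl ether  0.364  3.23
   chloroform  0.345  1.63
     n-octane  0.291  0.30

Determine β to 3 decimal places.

Material balance + equilibrium reduce to Σ zᵢ(Kᵢ−1)/(1+β(Kᵢ−1)) = 0.
g(0) = ΣzᵢKᵢ − 1 = 0.825 and g(1) = 1 − Σzᵢ/Kᵢ = -0.294, so a root lies in (0, 1).
Newton–Raphson from β = 0.37:
  β = 0.370: g = 0.3461, g' = -0.893 → β = 0.758
  β = 0.758: g = 0.0153, g' = -0.959 → β = 0.773
Converged at β = 0.773.

β = 0.773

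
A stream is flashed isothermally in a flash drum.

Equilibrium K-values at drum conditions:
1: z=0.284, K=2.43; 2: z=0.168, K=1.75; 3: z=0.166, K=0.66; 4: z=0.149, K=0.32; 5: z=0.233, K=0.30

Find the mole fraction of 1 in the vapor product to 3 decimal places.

Iterate (Newton) starting at V/F = 0.37:
  V/F = 0.370: g = -0.0558, g' = -0.662 → V/F = 0.286
Converged at V/F = 0.286.
Compositions from xᵢ = zᵢ/(1+V/F(Kᵢ−1)), yᵢ = Kᵢxᵢ:
  1: x = 0.202, y = 0.490
  2: x = 0.138, y = 0.242
  3: x = 0.184, y = 0.121
  4: x = 0.185, y = 0.059
  5: x = 0.291, y = 0.087

y_1 = 0.490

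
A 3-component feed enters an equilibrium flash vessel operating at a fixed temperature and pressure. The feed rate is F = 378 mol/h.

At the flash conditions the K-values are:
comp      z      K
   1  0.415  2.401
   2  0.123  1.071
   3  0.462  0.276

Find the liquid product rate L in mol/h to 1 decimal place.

L = 269.0 mol/h

Newton–Raphson from ψ = 0.5:
  ψ = 0.500: g = -0.1739, g' = -0.877 → ψ = 0.302
  ψ = 0.302: g = -0.0108, g' = -0.799 → ψ = 0.288
Converged at ψ = 0.288.
Then V = ψ·F = 0.2883·378 = 109.0 mol/h and L = F − V = 269.0 mol/h.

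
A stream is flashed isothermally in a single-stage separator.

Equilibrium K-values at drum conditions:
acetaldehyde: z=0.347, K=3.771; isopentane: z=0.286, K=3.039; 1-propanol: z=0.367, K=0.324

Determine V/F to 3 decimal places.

V/F = 0.784

Rachford–Rice: g(V/F) = Σ zᵢ(Kᵢ−1)/(1+V/F(Kᵢ−1)) = 0.
g(0) = ΣzᵢKᵢ − 1 = 1.297 and g(1) = 1 − Σzᵢ/Kᵢ = -0.319, so a root lies in (0, 1).
Newton–Raphson from V/F = 0.57:
  V/F = 0.570: g = 0.2389, g' = -1.099 → V/F = 0.787
  V/F = 0.787: g = -0.0044, g' = -1.205 → V/F = 0.784
Converged at V/F = 0.784.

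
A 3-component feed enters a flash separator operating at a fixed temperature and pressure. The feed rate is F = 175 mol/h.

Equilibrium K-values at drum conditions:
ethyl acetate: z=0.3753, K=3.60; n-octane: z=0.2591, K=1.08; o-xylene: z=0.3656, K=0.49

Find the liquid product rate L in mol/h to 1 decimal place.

Rachford–Rice: g(β) = Σ zᵢ(Kᵢ−1)/(1+β(Kᵢ−1)) = 0.
Feasibility: ΣzᵢKᵢ = 1.8101, Σzᵢ/Kᵢ = 1.0903 — both > 1, two phases present.
Newton iteration, β⁰ = 0.45:
  β = 0.4500: g = 0.22768, g' = -0.7005 → β = 0.7750
  β = 0.7750: g = 0.03482, g' = -0.5406 → β = 0.8395
  β = 0.8395: g = -0.00002, g' = -0.5427 → β = 0.8394
Converged at β = 0.8394.
Then V = β·F = 0.8394·175 = 146.9 mol/h and L = F − V = 28.1 mol/h.

L = 28.1 mol/h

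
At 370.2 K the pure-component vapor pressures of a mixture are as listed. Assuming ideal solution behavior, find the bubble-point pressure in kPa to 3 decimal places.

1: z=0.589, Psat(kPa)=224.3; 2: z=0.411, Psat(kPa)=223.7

At the bubble point ψ → 0, so ΣzᵢKᵢ = 1 with Kᵢ = Pᵢˢᵃᵗ/P ⇒ P = ΣzᵢPᵢˢᵃᵗ.
P = 0.589·224.3 + 0.411·223.7 = 224.053 kPa

Pbub = 224.053 kPa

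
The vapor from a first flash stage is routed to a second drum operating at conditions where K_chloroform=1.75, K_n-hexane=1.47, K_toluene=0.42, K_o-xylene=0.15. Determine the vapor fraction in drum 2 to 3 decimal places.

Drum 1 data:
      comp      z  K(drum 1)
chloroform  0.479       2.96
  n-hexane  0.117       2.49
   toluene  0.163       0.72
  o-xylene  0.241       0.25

V/F (drum 2) = 0.574

Drum 1:
Iterate (Newton) starting at ψ₁ = 0.5:
  ψ₁ = 0.500: g = 0.2318, g' = -0.919 → ψ₁ = 0.752
  ψ₁ = 0.752: g = -0.0109, g' = -1.092 → ψ₁ = 0.742
Converged at ψ₁ = 0.742.
Drum-1 compositions:
  chloroform: x = 0.195, y = 0.578
  n-hexane: x = 0.056, y = 0.138
  toluene: x = 0.206, y = 0.148
  o-xylene: x = 0.544, y = 0.136
Drum-2 feed = drum-1 vapor: z₂ = (0.5776, 0.1383, 0.1481, 0.1359).
Drum 2:
Newton iteration, ψ₂⁰ = 0.69:
  ψ₂ = 0.690: g = -0.0880, g' = -0.871 → ψ₂ = 0.589
  ψ₂ = 0.589: g = -0.0104, g' = -0.684 → ψ₂ = 0.574
Converged at ψ₂ = 0.574.
  chloroform: x = 0.404, y = 0.707
  n-hexane: x = 0.109, y = 0.160
  toluene: x = 0.222, y = 0.093
  o-xylene: x = 0.265, y = 0.040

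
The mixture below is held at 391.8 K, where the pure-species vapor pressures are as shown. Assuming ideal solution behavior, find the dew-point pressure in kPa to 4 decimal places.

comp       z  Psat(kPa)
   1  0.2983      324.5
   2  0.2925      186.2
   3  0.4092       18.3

At the dew point ψ → 1, so Σzᵢ/Kᵢ = 1 with Kᵢ = Pᵢˢᵃᵗ/P ⇒ 1/P = Σzᵢ/Pᵢˢᵃᵗ.
1/P = 0.2983/324.5 + 0.2925/186.2 + 0.4092/18.3 = 0.0248508 ⇒ P = 40.2401 kPa

Pdew = 40.2401 kPa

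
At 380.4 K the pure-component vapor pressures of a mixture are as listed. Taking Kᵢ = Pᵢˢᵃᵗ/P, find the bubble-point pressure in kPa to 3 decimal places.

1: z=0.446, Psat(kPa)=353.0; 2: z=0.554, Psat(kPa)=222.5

At the bubble point ψ → 0, so ΣzᵢKᵢ = 1 with Kᵢ = Pᵢˢᵃᵗ/P ⇒ P = ΣzᵢPᵢˢᵃᵗ.
P = 0.446·353.0 + 0.554·222.5 = 280.703 kPa

Pbub = 280.703 kPa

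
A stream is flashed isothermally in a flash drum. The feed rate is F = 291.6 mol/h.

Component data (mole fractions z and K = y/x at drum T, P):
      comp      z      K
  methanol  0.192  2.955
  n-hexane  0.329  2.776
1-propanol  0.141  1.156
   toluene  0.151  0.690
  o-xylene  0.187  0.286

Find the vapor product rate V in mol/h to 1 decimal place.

Let β = V/F and solve Σ zᵢ(Kᵢ−1)/(1+β(Kᵢ−1)) = 0.
Feasibility: ΣzᵢKᵢ = 1.801, Σzᵢ/Kᵢ = 1.178 — both > 1, two phases present.
Newton–Raphson from β = 0.5:
  β = 0.500: g = 0.2567, g' = -0.733 → β = 0.850
  β = 0.850: g = -0.0102, g' = -0.915 → β = 0.839
Converged at β = 0.839.
Then V = β·F = 0.8390·291.6 = 244.7 mol/h and L = F − V = 46.9 mol/h.

V = 244.7 mol/h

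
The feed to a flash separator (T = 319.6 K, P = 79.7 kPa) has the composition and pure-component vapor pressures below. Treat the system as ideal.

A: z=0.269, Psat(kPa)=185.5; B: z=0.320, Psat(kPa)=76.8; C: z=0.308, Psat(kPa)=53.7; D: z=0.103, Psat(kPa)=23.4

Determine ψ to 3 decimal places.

ψ = 0.413

Raoult's law: Kᵢ = Pᵢˢᵃᵗ/P = Pᵢˢᵃᵗ/79.7.
  K_A = 185.5/79.7 = 2.32748, K_B = 76.8/79.7 = 0.96361, K_C = 53.7/79.7 = 0.67378, K_D = 23.4/79.7 = 0.29360
Rachford–Rice: g(ψ) = Σ zᵢ(Kᵢ−1)/(1+ψ(Kᵢ−1)) = 0.
Feasibility: ΣzᵢKᵢ = 1.172, Σzᵢ/Kᵢ = 1.256 — both > 1, two phases present.
Newton iteration, ψ⁰ = 0.5:
  ψ = 0.500: g = -0.0298, g' = -0.341 → ψ = 0.413
Converged at ψ = 0.413.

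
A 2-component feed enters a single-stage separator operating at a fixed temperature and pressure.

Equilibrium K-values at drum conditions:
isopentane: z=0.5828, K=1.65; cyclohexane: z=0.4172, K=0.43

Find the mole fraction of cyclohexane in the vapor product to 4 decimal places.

y_cyclohexane = 0.2291

Binary case is linear: z₁(K₁−1)(1+ψ(K₂−1)) + z₂(K₂−1)(1+ψ(K₁−1)) = 0
⇒ ψ = [z₁(K₁−1)+z₂(K₂−1)] / [−(K₁−1)(K₂−1)] = 0.14102/0.37050 = 0.3806
Compositions from xᵢ = zᵢ/(1+ψ(Kᵢ−1)), yᵢ = Kᵢxᵢ:
  isopentane: x = 0.4672, y = 0.7709
  cyclohexane: x = 0.5328, y = 0.2291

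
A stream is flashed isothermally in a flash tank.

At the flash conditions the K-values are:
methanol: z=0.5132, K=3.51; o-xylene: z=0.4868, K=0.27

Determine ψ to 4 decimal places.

ψ = 0.5091

Let ψ = V/F and solve Σ zᵢ(Kᵢ−1)/(1+ψ(Kᵢ−1)) = 0.
Check two-phase: ΣzᵢKᵢ = 1.9328 > 1 and Σzᵢ/Kᵢ = 1.9492 > 1, so g(0) = 0.9328 > 0 and g(1) = -0.9492 < 0.
Binary case is linear: z₁(K₁−1)(1+ψ(K₂−1)) + z₂(K₂−1)(1+ψ(K₁−1)) = 0
⇒ ψ = [z₁(K₁−1)+z₂(K₂−1)] / [−(K₁−1)(K₂−1)] = 0.93277/1.83230 = 0.5091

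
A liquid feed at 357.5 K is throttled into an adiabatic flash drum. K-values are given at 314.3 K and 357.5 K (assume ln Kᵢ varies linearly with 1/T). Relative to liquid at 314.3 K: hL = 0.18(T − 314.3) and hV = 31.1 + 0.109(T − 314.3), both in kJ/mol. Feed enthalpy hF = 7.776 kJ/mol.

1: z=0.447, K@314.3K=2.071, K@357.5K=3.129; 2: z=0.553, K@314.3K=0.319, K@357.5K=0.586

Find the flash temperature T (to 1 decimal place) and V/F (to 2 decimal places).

T = 319.7 K, V/F = 0.22

Adiabatic flash: solve Rachford–Rice at each trial T, then check hF = ψ·hV(T) + (1−ψ)·hL(T).
  T = 314.3 K: K = (2.071, 0.319), RR gives ψ = 0.140, H_out = 4.355 kJ/mol
  T = 357.5 K: K = (3.129, 0.586), RR gives ψ = 0.820, H_out = 30.762 kJ/mol
  T = 335.9 K: K = (2.580, 0.441), RR gives ψ = 0.449, H_out = 17.175 kJ/mol
  T = 325.1 K: K = (2.320, 0.377), RR gives ψ = 0.299, H_out = 11.000 kJ/mol
  T = 319.7 K: K = (2.194, 0.347), RR gives ψ = 0.222, H_out = 7.782 kJ/mol
  T = 317.0 K: K = (2.132, 0.333), RR gives ψ = 0.182, H_out = 6.101 kJ/mol
  T = 318.4 K: K = (2.164, 0.340), RR gives ψ = 0.203, H_out = 6.980 kJ/mol
Linear interpolation between T = 318.4 (H_out = 6.980) and T = 319.7 (H_out = 7.782) on hF = 7.776 gives T ≈ 319.7 K, at which ψ = 0.22.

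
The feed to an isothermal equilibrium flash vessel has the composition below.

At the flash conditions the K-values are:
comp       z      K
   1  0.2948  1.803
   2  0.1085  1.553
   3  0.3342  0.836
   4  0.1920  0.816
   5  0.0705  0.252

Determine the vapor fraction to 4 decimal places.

Material balance + equilibrium reduce to Σ zᵢ(Kᵢ−1)/(1+ψ(Kᵢ−1)) = 0.
Check two-phase: ΣzᵢKᵢ = 1.1539 > 1 and Σzᵢ/Kᵢ = 1.1482 > 1, so g(0) = 0.1539 > 0 and g(1) = -0.1482 < 0.
Newton iteration, ψ⁰ = 0.59:
  ψ = 0.5900: g = 0.01116, g' = -0.2520 → ψ = 0.6343
  ψ = 0.6343: g = -0.00025, g' = -0.2640 → ψ = 0.6333
Converged at ψ = 0.6333.

ψ = 0.6333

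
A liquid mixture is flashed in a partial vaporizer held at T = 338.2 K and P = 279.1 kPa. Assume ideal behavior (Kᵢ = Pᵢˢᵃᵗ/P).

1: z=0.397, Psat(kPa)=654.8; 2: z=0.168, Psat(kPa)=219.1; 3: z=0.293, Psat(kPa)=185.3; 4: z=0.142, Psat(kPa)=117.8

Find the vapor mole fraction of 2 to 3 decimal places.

Raoult's law: Kᵢ = Pᵢˢᵃᵗ/P = Pᵢˢᵃᵗ/279.1.
  K_1 = 654.8/279.1 = 2.34611, K_2 = 219.1/279.1 = 0.78502, K_3 = 185.3/279.1 = 0.66392, K_4 = 117.8/279.1 = 0.42207
Let ψ = V/F and solve Σ zᵢ(Kᵢ−1)/(1+ψ(Kᵢ−1)) = 0.
Check two-phase: ΣzᵢKᵢ = 1.318 > 1 and Σzᵢ/Kᵢ = 1.161 > 1, so g(0) = 0.318 > 0 and g(1) = -0.161 < 0.
Newton–Raphson from ψ = 0.61:
  ψ = 0.610: g = 0.0013, g' = -0.393 → ψ = 0.613
Converged at ψ = 0.613.
Compositions from xᵢ = zᵢ/(1+ψ(Kᵢ−1)), yᵢ = Kᵢxᵢ:
  1: x = 0.217, y = 0.510
  2: x = 0.194, y = 0.152
  3: x = 0.369, y = 0.245
  4: x = 0.220, y = 0.093

y_2 = 0.152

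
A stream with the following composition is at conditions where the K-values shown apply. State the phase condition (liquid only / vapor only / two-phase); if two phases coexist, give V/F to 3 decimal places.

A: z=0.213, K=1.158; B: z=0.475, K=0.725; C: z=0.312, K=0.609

ΣzᵢKᵢ = 0.781; Σzᵢ/Kᵢ = 1.351.
Since ΣzᵢKᵢ < 1 the mixture is below its bubble point — single liquid phase.

liquid only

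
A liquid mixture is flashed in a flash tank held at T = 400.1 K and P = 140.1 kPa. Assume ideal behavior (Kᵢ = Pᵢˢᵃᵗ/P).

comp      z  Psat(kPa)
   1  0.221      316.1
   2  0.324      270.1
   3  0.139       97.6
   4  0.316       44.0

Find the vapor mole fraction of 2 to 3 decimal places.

Raoult's law: Kᵢ = Pᵢˢᵃᵗ/P = Pᵢˢᵃᵗ/140.1.
  K_1 = 316.1/140.1 = 2.25625, K_2 = 270.1/140.1 = 1.92791, K_3 = 97.6/140.1 = 0.69665, K_4 = 44.0/140.1 = 0.31406
Let β = V/F and solve Σ zᵢ(Kᵢ−1)/(1+β(Kᵢ−1)) = 0.
g(0) = ΣzᵢKᵢ − 1 = 0.319 and g(1) = 1 − Σzᵢ/Kᵢ = -0.472, so a root lies in (0, 1).
Iterate (Newton) starting at β = 0.5:
  β = 0.500: g = -0.0037, g' = -0.624 → β = 0.494
Converged at β = 0.494.
Compositions from xᵢ = zᵢ/(1+β(Kᵢ−1)), yᵢ = Kᵢxᵢ:
  1: x = 0.136, y = 0.308
  2: x = 0.222, y = 0.428
  3: x = 0.164, y = 0.114
  4: x = 0.478, y = 0.150

y_2 = 0.428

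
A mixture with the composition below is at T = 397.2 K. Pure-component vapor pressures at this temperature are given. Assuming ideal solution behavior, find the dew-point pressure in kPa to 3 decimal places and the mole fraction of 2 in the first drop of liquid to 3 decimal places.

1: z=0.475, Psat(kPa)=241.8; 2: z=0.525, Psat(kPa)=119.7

At the dew point ψ → 1, so Σzᵢ/Kᵢ = 1 with Kᵢ = Pᵢˢᵃᵗ/P ⇒ 1/P = Σzᵢ/Pᵢˢᵃᵗ.
1/P = 0.475/241.8 + 0.525/119.7 = 0.006350 ⇒ P = 157.470 kPa
xᵢ = zᵢP/Pᵢˢᵃᵗ ⇒ x_2 = 0.525·157.470/119.7 = 0.691

Pdew = 157.470 kPa, x_2 = 0.691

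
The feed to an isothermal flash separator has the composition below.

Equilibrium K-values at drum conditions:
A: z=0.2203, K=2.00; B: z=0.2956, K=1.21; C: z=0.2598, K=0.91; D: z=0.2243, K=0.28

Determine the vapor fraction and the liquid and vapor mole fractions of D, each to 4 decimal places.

ψ = 0.2935, x_D = 0.2844, y_D = 0.0796

Iterate (Newton) starting at ψ = 0.31:
  ψ = 0.3100: g = -0.00550, g' = -0.3348 → ψ = 0.2936
  ψ = 0.2936: g = -0.00002, g' = -0.3324 → ψ = 0.2935
Converged at ψ = 0.2935.
Compositions from xᵢ = zᵢ/(1+ψ(Kᵢ−1)), yᵢ = Kᵢxᵢ:
  A: x = 0.1703, y = 0.3406
  B: x = 0.2784, y = 0.3369
  C: x = 0.2668, y = 0.2428
  D: x = 0.2844, y = 0.0796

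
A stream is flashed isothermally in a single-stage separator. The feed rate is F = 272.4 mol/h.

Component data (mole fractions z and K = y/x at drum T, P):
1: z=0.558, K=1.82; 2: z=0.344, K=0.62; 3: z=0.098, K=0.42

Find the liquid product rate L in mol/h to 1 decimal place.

L = 68.2 mol/h

Rachford–Rice: g(ψ) = Σ zᵢ(Kᵢ−1)/(1+ψ(Kᵢ−1)) = 0.
g(0) = ΣzᵢKᵢ − 1 = 0.270 and g(1) = 1 − Σzᵢ/Kᵢ = -0.095, so a root lies in (0, 1).
Iterate (Newton) starting at ψ = 0.5:
  ψ = 0.500: g = 0.0831, g' = -0.330 → ψ = 0.752
  ψ = 0.752: g = -0.0007, g' = -0.345 → ψ = 0.750
Converged at ψ = 0.750.
Then V = ψ·F = 0.7497·272.4 = 204.2 mol/h and L = F − V = 68.2 mol/h.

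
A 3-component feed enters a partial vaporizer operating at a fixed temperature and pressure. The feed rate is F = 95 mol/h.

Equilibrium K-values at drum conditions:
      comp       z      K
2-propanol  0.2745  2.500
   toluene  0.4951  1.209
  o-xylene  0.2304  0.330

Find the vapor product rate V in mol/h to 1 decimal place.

Let ψ = V/F and solve Σ zᵢ(Kᵢ−1)/(1+ψ(Kᵢ−1)) = 0.
Feasibility: ΣzᵢKᵢ = 1.3609, Σzᵢ/Kᵢ = 1.2175 — both > 1, two phases present.
Iterate (Newton) starting at ψ = 0.38:
  ψ = 0.3800: g = 0.15103, g' = -0.4553 → ψ = 0.7117
  ψ = 0.7117: g = -0.00586, g' = -0.5388 → ψ = 0.7009
  ψ = 0.7009: g = -0.00004, g' = -0.5308 → ψ = 0.7008
Converged at ψ = 0.7008.
Then V = ψ·F = 0.7008·95 = 66.6 mol/h and L = F − V = 28.4 mol/h.

V = 66.6 mol/h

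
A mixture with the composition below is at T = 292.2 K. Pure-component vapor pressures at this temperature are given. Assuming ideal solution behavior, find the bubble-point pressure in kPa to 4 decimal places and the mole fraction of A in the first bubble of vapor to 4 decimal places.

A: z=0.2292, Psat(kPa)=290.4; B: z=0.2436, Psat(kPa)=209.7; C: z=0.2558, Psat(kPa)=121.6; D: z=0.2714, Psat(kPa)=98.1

At the bubble point ψ → 0, so ΣzᵢKᵢ = 1 with Kᵢ = Pᵢˢᵃᵗ/P ⇒ P = ΣzᵢPᵢˢᵃᵗ.
P = 0.2292·290.4 + 0.2436·209.7 + 0.2558·121.6 + 0.2714·98.1 = 175.3722 kPa
yᵢ = zᵢPᵢˢᵃᵗ/P ⇒ y_A = 0.2292·290.4/175.3722 = 0.3795

Pbub = 175.3722 kPa, y_A = 0.3795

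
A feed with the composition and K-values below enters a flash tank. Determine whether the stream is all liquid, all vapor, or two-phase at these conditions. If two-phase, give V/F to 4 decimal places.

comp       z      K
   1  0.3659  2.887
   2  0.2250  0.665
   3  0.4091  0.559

ΣzᵢKᵢ = 1.4347; Σzᵢ/Kᵢ = 1.1969.
Both exceed 1, so a two-phase solution exists.
Let ψ = V/F and solve Σ zᵢ(Kᵢ−1)/(1+ψ(Kᵢ−1)) = 0.
Newton iteration, ψ⁰ = 0.5:
  ψ = 0.5000: g = 0.03328, g' = -0.5123 → ψ = 0.5650
  ψ = 0.5650: g = 0.00094, g' = -0.4848 → ψ = 0.5669
Converged at ψ = 0.5669.

two-phase, V/F = 0.5669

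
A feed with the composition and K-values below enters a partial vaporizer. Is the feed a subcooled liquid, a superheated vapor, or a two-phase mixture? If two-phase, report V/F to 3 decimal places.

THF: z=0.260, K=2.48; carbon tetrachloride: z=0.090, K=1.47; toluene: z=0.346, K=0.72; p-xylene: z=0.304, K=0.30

two-phase, V/F = 0.176

ΣzᵢKᵢ = 1.117; Σzᵢ/Kᵢ = 1.660.
Both exceed 1, so a two-phase solution exists.
Rachford–Rice: g(ψ) = Σ zᵢ(Kᵢ−1)/(1+ψ(Kᵢ−1)) = 0.
Newton iteration, ψ⁰ = 0.44:
  ψ = 0.440: g = -0.1499, g' = -0.569 → ψ = 0.176
Converged at ψ = 0.176.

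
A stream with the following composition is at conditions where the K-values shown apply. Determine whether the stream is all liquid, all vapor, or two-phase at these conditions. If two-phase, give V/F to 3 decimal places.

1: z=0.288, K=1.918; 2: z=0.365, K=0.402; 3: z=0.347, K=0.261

ΣzᵢKᵢ = 0.790; Σzᵢ/Kᵢ = 2.388.
Since ΣzᵢKᵢ < 1 the mixture is below its bubble point — single liquid phase.

all liquid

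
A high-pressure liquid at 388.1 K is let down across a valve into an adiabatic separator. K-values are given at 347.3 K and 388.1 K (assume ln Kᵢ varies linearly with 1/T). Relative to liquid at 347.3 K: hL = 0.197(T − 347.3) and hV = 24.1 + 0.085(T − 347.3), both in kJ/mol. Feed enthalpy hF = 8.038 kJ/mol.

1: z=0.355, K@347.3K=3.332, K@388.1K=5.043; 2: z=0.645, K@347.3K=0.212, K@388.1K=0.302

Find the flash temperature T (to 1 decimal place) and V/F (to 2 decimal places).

Adiabatic flash: solve Rachford–Rice at each trial T, then check hF = ψ·hV(T) + (1−ψ)·hL(T).
  T = 347.3 K: K = (3.332, 0.212), RR gives ψ = 0.174, H_out = 4.191 kJ/mol
  T = 388.1 K: K = (5.043, 0.302), RR gives ψ = 0.349, H_out = 14.855 kJ/mol
  T = 367.7 K: K = (4.147, 0.256), RR gives ψ = 0.272, H_out = 9.950 kJ/mol
  T = 357.5 K: K = (3.729, 0.233), RR gives ψ = 0.227, H_out = 7.214 kJ/mol
  T = 362.6 K: K = (3.935, 0.244), RR gives ψ = 0.250, H_out = 8.611 kJ/mol
  T = 360.1 K: K = (3.833, 0.239), RR gives ψ = 0.239, H_out = 7.934 kJ/mol
  T = 361.4 K: K = (3.886, 0.242), RR gives ψ = 0.245, H_out = 8.288 kJ/mol
Linear interpolation between T = 360.1 (H_out = 7.934) and T = 361.4 (H_out = 8.288) on hF = 8.038 gives T ≈ 360.5 K, at which ψ = 0.24.

T = 360.5 K, V/F = 0.24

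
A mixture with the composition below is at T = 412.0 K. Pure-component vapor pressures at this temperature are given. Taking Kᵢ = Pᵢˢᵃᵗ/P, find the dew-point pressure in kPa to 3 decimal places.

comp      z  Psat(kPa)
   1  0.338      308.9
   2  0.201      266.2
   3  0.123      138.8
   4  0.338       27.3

Pdew = 66.153 kPa

At the dew point ψ → 1, so Σzᵢ/Kᵢ = 1 with Kᵢ = Pᵢˢᵃᵗ/P ⇒ 1/P = Σzᵢ/Pᵢˢᵃᵗ.
1/P = 0.338/308.9 + 0.201/266.2 + 0.123/138.8 + 0.338/27.3 = 0.015116 ⇒ P = 66.153 kPa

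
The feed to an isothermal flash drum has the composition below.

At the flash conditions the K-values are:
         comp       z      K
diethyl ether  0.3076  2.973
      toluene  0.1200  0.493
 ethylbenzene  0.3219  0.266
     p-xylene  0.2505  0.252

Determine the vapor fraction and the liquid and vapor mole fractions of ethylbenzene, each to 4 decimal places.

Rachford–Rice: g(ψ) = Σ zᵢ(Kᵢ−1)/(1+ψ(Kᵢ−1)) = 0.
Feasibility: ΣzᵢKᵢ = 1.1224, Σzᵢ/Kᵢ = 2.5511 — both > 1, two phases present.
Newton iteration, ψ⁰ = 0.53:
  ψ = 0.5300: g = -0.48369, g' = -1.1931 → ψ = 0.1246
  ψ = 0.1246: g = -0.04450, g' = -1.1872 → ψ = 0.0871
  ψ = 0.0871: g = 0.00138, g' = -1.2640 → ψ = 0.0882
Converged at ψ = 0.0882.
Compositions from xᵢ = zᵢ/(1+ψ(Kᵢ−1)), yᵢ = Kᵢxᵢ:
  diethyl ether: x = 0.2620, y = 0.7789
  toluene: x = 0.1256, y = 0.0619
  ethylbenzene: x = 0.3442, y = 0.0916
  p-xylene: x = 0.2682, y = 0.0676

ψ = 0.0882, x_ethylbenzene = 0.3442, y_ethylbenzene = 0.0916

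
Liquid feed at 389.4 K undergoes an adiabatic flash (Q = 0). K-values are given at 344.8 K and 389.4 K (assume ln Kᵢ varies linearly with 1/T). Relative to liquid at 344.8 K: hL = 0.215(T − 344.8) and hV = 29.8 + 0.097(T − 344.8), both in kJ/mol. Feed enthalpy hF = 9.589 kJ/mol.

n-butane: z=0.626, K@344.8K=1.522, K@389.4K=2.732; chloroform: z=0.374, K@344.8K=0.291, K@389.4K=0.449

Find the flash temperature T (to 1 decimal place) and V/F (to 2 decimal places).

T = 349.0 K, V/F = 0.30

Adiabatic flash: solve Rachford–Rice at each trial T, then check hF = ψ·hV(T) + (1−ψ)·hL(T).
  T = 344.8 K: K = (1.522, 0.291), RR gives ψ = 0.166, H_out = 4.960 kJ/mol
  T = 389.4 K: K = (2.732, 0.449), RR gives ψ = 0.920, H_out = 32.168 kJ/mol
  T = 367.1 K: K = (2.076, 0.366), RR gives ψ = 0.640, H_out = 22.185 kJ/mol
  T = 356.0 K: K = (1.787, 0.328), RR gives ψ = 0.456, H_out = 15.402 kJ/mol
  T = 350.4 K: K = (1.651, 0.309), RR gives ψ = 0.332, H_out = 10.879 kJ/mol
  T = 347.6 K: K = (1.586, 0.300), RR gives ψ = 0.256, H_out = 8.146 kJ/mol
  T = 349.0 K: K = (1.618, 0.305), RR gives ψ = 0.295, H_out = 9.561 kJ/mol
Linear interpolation between T = 349.0 (H_out = 9.561) and T = 350.4 (H_out = 10.879) on hF = 9.589 gives T ≈ 349.0 K, at which ψ = 0.30.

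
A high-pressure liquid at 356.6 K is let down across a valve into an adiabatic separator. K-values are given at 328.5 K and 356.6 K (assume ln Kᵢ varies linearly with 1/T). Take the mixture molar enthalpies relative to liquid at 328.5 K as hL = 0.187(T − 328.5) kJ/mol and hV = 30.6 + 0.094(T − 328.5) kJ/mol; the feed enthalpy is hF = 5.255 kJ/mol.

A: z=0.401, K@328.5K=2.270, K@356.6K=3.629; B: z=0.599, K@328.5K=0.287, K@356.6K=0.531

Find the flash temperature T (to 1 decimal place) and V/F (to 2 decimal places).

T = 331.7 K, V/F = 0.15

Adiabatic flash: solve Rachford–Rice at each trial T, then check hF = ψ·hV(T) + (1−ψ)·hL(T).
  T = 328.5 K: K = (2.270, 0.287), RR gives ψ = 0.091, H_out = 2.777 kJ/mol
  T = 356.6 K: K = (3.629, 0.531), RR gives ψ = 0.627, H_out = 22.807 kJ/mol
  T = 342.6 K: K = (2.900, 0.396), RR gives ψ = 0.348, H_out = 12.842 kJ/mol
  T = 335.6 K: K = (2.575, 0.339), RR gives ψ = 0.226, H_out = 8.090 kJ/mol
  T = 332.1 K: K = (2.421, 0.312), RR gives ψ = 0.162, H_out = 5.567 kJ/mol
  T = 330.3 K: K = (2.345, 0.299), RR gives ψ = 0.127, H_out = 4.202 kJ/mol
Linear interpolation between T = 330.3 (H_out = 4.202) and T = 332.1 (H_out = 5.567) on hF = 5.255 gives T ≈ 331.7 K, at which ψ = 0.15.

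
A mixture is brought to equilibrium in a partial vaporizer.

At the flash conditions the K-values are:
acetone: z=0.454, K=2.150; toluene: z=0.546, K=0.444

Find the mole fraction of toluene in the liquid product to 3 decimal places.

x_toluene = 0.674

Newton–Raphson from V/F = 0.37:
  V/F = 0.370: g = -0.0159, g' = -0.563 → V/F = 0.342
Converged at V/F = 0.342.
Compositions from xᵢ = zᵢ/(1+V/F(Kᵢ−1)), yᵢ = Kᵢxᵢ:
  acetone: x = 0.326, y = 0.701
  toluene: x = 0.674, y = 0.299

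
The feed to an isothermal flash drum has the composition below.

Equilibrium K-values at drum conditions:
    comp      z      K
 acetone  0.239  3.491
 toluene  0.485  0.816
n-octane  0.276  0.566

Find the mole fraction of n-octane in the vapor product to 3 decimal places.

y_n-octane = 0.204

Newton–Raphson from V/F = 0.59:
  V/F = 0.590: g = -0.0201, g' = -0.358 → V/F = 0.534
  V/F = 0.534: g = 0.0006, g' = -0.381 → V/F = 0.536
Converged at V/F = 0.536.
Compositions from xᵢ = zᵢ/(1+V/F(Kᵢ−1)), yᵢ = Kᵢxᵢ:
  acetone: x = 0.102, y = 0.357
  toluene: x = 0.538, y = 0.439
  n-octane: x = 0.360, y = 0.204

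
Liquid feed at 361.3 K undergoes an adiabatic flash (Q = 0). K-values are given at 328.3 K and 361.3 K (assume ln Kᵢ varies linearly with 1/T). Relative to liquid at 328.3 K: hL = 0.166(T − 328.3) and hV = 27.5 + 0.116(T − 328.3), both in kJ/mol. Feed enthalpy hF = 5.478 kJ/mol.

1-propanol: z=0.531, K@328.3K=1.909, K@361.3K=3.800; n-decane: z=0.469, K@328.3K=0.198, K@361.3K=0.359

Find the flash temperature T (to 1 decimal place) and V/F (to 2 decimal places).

Adiabatic flash: solve Rachford–Rice at each trial T, then check hF = ψ·hV(T) + (1−ψ)·hL(T).
  T = 328.3 K: K = (1.909, 0.198), RR gives ψ = 0.146, H_out = 4.019 kJ/mol
  T = 361.3 K: K = (3.800, 0.359), RR gives ψ = 0.661, H_out = 22.562 kJ/mol
  T = 344.8 K: K = (2.738, 0.270), RR gives ψ = 0.458, H_out = 14.956 kJ/mol
  T = 336.6 K: K = (2.299, 0.233), RR gives ψ = 0.331, H_out = 10.337 kJ/mol
  T = 332.5 K: K = (2.100, 0.215), RR gives ψ = 0.250, H_out = 7.518 kJ/mol
  T = 330.4 K: K = (2.003, 0.206), RR gives ψ = 0.201, H_out = 5.864 kJ/mol
  T = 329.4 K: K = (1.958, 0.202), RR gives ψ = 0.176, H_out = 5.012 kJ/mol
Linear interpolation between T = 329.4 (H_out = 5.012) and T = 330.4 (H_out = 5.864) on hF = 5.478 gives T ≈ 329.9 K, at which ψ = 0.19.

T = 329.9 K, V/F = 0.19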